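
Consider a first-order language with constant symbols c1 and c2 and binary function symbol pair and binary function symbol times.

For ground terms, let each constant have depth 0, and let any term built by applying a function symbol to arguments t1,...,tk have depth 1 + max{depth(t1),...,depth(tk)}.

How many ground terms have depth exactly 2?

If N_k denotes the number of depth-≤k ground terms, the 2 constants give N_0 = 2, and each function symbol of arity r contributes N_{k-1}^r new terms at level k: N_k = 2 + N_{k-1}^2 + N_{k-1}^2.
N_0 = 2
N_1 = 2 + 2^2 + 2^2 = 10
N_2 = 2 + 10^2 + 10^2 = 202
Terms of depth exactly 2: N_2 − N_1 = 202 − 10 = 192.

192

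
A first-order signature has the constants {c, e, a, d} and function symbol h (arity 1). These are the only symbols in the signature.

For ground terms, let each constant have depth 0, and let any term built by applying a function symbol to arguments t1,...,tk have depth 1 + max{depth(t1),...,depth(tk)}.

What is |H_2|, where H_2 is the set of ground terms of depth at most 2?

Write N_k for the number of ground terms of depth ≤ k. A term of depth ≤ k is either a constant or a function symbol applied to arguments of depth ≤ k−1, so N_k = 4 + N_{k-1}.
N_0 = 4
N_1 = 4 + 4 = 8
N_2 = 4 + 8 = 12
Explicitly: c, e, a, d, h(c), h(e), h(a), h(d), h(h(c)), h(h(e)), h(h(a)), h(h(d)).

12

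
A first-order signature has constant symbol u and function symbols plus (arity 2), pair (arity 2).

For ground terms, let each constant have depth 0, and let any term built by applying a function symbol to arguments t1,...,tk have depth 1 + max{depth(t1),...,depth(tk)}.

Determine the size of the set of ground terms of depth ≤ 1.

3

Write N_k for the number of ground terms of depth ≤ k. A term of depth ≤ k is either a constant or a function symbol applied to arguments of depth ≤ k−1, so N_k = 1 + N_{k-1}^2 + N_{k-1}^2.
N_0 = 1
N_1 = 1 + 1^2 + 1^2 = 3
Explicitly: u, plus(u, u), pair(u, u).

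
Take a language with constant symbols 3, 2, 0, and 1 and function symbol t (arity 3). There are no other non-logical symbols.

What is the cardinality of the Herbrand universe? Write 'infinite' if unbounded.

The signature has at least one function symbol (t, arity 3) and at least one constant (3).
Iterating t gives infinitely many distinct ground terms: 3, t(3, 3, 3), t(t(3, 3, 3), t(3, 3, 3), t(3, 3, 3)), ...
So the Herbrand universe is infinite.

infinite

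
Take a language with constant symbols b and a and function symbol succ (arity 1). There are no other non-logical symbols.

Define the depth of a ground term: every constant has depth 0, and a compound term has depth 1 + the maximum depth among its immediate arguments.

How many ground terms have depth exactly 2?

2

Let N_k count ground terms of depth at most k. Each non-constant term of depth ≤ k is some function symbol applied to depth-≤(k−1) arguments, giving N_k = 2 + N_{k-1}.
N_0 = 2
N_1 = 2 + 2 = 4
N_2 = 2 + 4 = 6
Terms of depth exactly 2: N_2 − N_1 = 6 − 4 = 2.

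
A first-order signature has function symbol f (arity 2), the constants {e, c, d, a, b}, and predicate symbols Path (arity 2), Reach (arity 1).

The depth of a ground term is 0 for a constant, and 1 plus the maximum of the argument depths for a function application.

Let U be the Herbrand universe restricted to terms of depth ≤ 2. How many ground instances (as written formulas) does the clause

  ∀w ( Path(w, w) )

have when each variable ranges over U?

905

Ground terms of depth ≤ 2:
  Count level by level. With function symbols f/2, the terms of depth ≤ k are the 5 constants together with each function applied to depth-≤(k−1) tuples, so N_k = 5 + N_{k-1}^2.
  N_0 = 5
  N_1 = 5 + 5^2 = 30
  N_2 = 5 + 30^2 = 905
So there are 905 ground terms available for substitution.
The body mentions the single quantified variable w; since ground terms form a free algebra, no two substitutions collapse to the same formula.
Number of ground instances = 905.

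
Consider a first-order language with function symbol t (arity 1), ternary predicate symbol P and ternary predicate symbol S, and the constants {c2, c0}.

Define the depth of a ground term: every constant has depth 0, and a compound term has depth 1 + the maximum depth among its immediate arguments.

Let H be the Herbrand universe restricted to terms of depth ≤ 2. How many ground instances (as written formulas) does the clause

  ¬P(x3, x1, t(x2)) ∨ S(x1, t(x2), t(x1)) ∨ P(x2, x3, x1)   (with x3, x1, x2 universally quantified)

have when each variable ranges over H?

216

Ground terms of depth ≤ 2:
  Let N_k = |{terms of depth ≤ k}|. Then N_0 = 2 and N_k = 2 + N_{k-1} for k ≥ 1 (one summand per function symbol, arity giving the exponent).
  N_0 = 2
  N_1 = 2 + 2 = 4
  N_2 = 2 + 4 = 6
  Explicitly: c2, c0, t(c2), t(c0), t(t(c2)), t(t(c0)).
So there are 6 ground terms available for substitution.
There are 3 variables to instantiate (x3, x1, x2), each occurring in at least one literal, so different choices give different ground instances.
Number of ground instances = 6^3 = 216.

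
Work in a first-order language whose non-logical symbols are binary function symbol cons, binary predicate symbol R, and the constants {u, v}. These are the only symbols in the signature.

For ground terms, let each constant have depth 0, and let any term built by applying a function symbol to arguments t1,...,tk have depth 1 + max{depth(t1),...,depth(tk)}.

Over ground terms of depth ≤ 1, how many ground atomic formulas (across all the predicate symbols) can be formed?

36

First count ground terms of depth ≤ 1.
Count level by level. With function symbols cons/2, the terms of depth ≤ k are the 2 constants together with each function applied to depth-≤(k−1) tuples, so N_k = 2 + N_{k-1}^2.
N_0 = 2
N_1 = 2 + 2^2 = 6
Explicitly: u, v, cons(u, u), cons(u, v), cons(v, u), cons(v, v).
So |H| = 6.
For each predicate symbol, the number of ground atoms is |H| raised to its arity; summing:
  R: 6^2 = 36
Total ground atoms: 36.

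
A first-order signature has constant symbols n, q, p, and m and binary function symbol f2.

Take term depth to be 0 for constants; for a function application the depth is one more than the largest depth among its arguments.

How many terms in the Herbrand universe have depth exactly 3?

162816

Let N_k = |{terms of depth ≤ k}|. Then N_0 = 4 and N_k = 4 + N_{k-1}^2 for k ≥ 1 (one summand per function symbol, arity giving the exponent).
N_0 = 4
N_1 = 4 + 4^2 = 20
N_2 = 4 + 20^2 = 404
N_3 = 4 + 404^2 = 163220
Terms of depth exactly 3: N_3 − N_2 = 163220 − 404 = 162816.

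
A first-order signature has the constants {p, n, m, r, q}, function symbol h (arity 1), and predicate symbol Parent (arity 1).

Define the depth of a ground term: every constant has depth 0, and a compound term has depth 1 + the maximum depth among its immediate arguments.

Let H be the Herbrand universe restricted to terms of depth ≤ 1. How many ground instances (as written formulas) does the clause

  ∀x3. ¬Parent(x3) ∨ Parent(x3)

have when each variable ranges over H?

10

Ground terms of depth ≤ 1:
  Let N_k count ground terms of depth at most k. Each non-constant term of depth ≤ k is some function symbol applied to depth-≤(k−1) arguments, giving N_k = 5 + N_{k-1}.
  N_0 = 5
  N_1 = 5 + 5 = 10
  Explicitly: p, n, m, r, q, h(p), h(n), h(m), h(r), h(q).
So there are 10 ground terms available for substitution.
The body mentions the single quantified variable x3; since ground terms form a free algebra, no two substitutions collapse to the same formula.
Number of ground instances = 10.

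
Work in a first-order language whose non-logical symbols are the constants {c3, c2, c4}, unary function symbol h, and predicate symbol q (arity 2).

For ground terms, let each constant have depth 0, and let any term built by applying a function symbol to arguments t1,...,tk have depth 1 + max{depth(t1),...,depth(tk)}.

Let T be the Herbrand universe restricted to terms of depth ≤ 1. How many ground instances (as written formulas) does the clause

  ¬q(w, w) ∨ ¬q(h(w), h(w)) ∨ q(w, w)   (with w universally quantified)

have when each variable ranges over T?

Ground terms of depth ≤ 1:
  Write N_k for the number of ground terms of depth ≤ k. A term of depth ≤ k is either a constant or a function symbol applied to arguments of depth ≤ k−1, so N_k = 3 + N_{k-1}.
  N_0 = 3
  N_1 = 3 + 3 = 6
So there are 6 ground terms available for substitution.
There is 1 variable to instantiate (w),  occurring in at least one literal, so different choices give different ground instances.
Number of ground instances = 6.

6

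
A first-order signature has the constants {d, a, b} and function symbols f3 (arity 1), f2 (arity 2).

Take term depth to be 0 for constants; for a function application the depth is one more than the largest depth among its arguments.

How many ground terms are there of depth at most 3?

59295

Count level by level. With function symbols f3/1, f2/2, the terms of depth ≤ k are the 3 constants together with each function applied to depth-≤(k−1) tuples, so N_k = 3 + N_{k-1} + N_{k-1}^2.
N_0 = 3
N_1 = 3 + 3 + 3^2 = 15
N_2 = 3 + 15 + 15^2 = 243
N_3 = 3 + 243 + 243^2 = 59295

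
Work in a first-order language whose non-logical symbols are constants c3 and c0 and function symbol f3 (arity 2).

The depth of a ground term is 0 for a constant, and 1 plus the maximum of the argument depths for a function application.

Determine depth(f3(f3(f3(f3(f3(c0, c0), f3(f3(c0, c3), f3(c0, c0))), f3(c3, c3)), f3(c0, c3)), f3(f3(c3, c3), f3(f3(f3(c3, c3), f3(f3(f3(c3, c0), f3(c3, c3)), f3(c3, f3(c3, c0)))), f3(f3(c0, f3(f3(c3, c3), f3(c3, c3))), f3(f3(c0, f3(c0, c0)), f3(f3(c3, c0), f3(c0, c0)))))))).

7

depth(f3(c0, c0)) = 1 + max(0, 0) = 1
depth(f3(c0, c3)) = 1 + max(0, 0) = 1
depth(f3(f3(c0, c3), f3(c0, c0))) = 1 + max(1, 1) = 2
depth(f3(f3(c0, c0), f3(f3(c0, c3), f3(c0, c0)))) = 1 + max(1, 2) = 3
depth(f3(c3, c3)) = 1 + max(0, 0) = 1
depth(f3(f3(f3(c0, c0), f3(f3(c0, c3), f3(c0, c0))), f3(c3, c3))) = 1 + max(3, 1) = 4
depth(f3(f3(f3(f3(c0, c0), f3(f3(c0, c3), f3(c0, c0))), f3(c3, c3)), f3(c0, c3))) = 1 + max(4, 1) = 5
depth(f3(c3, c0)) = 1 + max(0, 0) = 1
depth(f3(f3(c3, c0), f3(c3, c3))) = 1 + max(1, 1) = 2
depth(f3(c3, f3(c3, c0))) = 1 + max(0, 1) = 2
depth(f3(f3(f3(c3, c0), f3(c3, c3)), f3(c3, f3(c3, c0)))) = 1 + max(2, 2) = 3
depth(f3(f3(c3, c3), f3(f3(f3(c3, c0), f3(c3, c3)), f3(c3, f3(c3, c0))))) = 1 + max(1, 3) = 4
depth(f3(f3(c3, c3), f3(c3, c3))) = 1 + max(1, 1) = 2
depth(f3(c0, f3(f3(c3, c3), f3(c3, c3)))) = 1 + max(0, 2) = 3
depth(f3(c0, f3(c0, c0))) = 1 + max(0, 1) = 2
depth(f3(f3(c3, c0), f3(c0, c0))) = 1 + max(1, 1) = 2
depth(f3(f3(c0, f3(c0, c0)), f3(f3(c3, c0), f3(c0, c0)))) = 1 + max(2, 2) = 3
depth(f3(f3(c0, f3(f3(c3, c3), f3(c3, c3))), f3(f3(c0, f3(c0, c0)), f3(f3(c3, c0), f3(c0, c0))))) = 1 + max(3, 3) = 4
depth(f3(f3(f3(c3, c3), f3(f3(f3(c3, c0), f3(c3, c3)), f3(c3, f3(c3, c0)))), f3(f3(c0, f3(f3(c3, c3), f3(c3, c3))), f3(f3(c0, f3(c0, c0)), f3(f3(c3, c0), f3(c0, c0)))))) = 1 + max(4, 4) = 5
depth(f3(f3(c3, c3), f3(f3(f3(c3, c3), f3(f3(f3(c3, c0), f3(c3, c3)), f3(c3, f3(c3, c0)))), f3(f3(c0, f3(f3(c3, c3), f3(c3, c3))), f3(f3(c0, f3(c0, c0)), f3(f3(c3, c0), f3(c0, c0))))))) = 1 + max(1, 5) = 6
depth(f3(f3(f3(f3(f3(c0, c0), f3(f3(c0, c3), f3(c0, c0))), f3(c3, c3)), f3(c0, c3)), f3(f3(c3, c3), f3(f3(f3(c3, c3), f3(f3(f3(c3, c0), f3(c3, c3)), f3(c3, f3(c3, c0)))), f3(f3(c0, f3(f3(c3, c3), f3(c3, c3))), f3(f3(c0, f3(c0, c0)), f3(f3(c3, c0), f3(c0, c0)))))))) = 1 + max(5, 6) = 7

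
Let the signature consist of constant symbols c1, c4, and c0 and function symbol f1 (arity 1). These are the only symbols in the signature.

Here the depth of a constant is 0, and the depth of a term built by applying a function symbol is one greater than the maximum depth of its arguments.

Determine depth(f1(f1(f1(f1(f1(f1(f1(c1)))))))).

depth(f1(c1)) = 1 + depth(c1) = 1 + 0 = 1
depth(f1(f1(c1))) = 1 + depth(f1(c1)) = 1 + 1 = 2
depth(f1(f1(f1(c1)))) = 1 + depth(f1(f1(c1))) = 1 + 2 = 3
depth(f1(f1(f1(f1(c1))))) = 1 + depth(f1(f1(f1(c1)))) = 1 + 3 = 4
depth(f1(f1(f1(f1(f1(c1)))))) = 1 + depth(f1(f1(f1(f1(c1))))) = 1 + 4 = 5
depth(f1(f1(f1(f1(f1(f1(c1))))))) = 1 + depth(f1(f1(f1(f1(f1(c1)))))) = 1 + 5 = 6
depth(f1(f1(f1(f1(f1(f1(f1(c1)))))))) = 1 + depth(f1(f1(f1(f1(f1(f1(c1))))))) = 1 + 6 = 7

7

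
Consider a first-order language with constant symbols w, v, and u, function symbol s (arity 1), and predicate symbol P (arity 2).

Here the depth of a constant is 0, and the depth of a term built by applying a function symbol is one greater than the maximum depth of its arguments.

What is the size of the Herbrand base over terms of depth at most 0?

9

First count ground terms of depth ≤ 0.
Let N_k count ground terms of depth at most k. Each non-constant term of depth ≤ k is some function symbol applied to depth-≤(k−1) arguments, giving N_k = 3 + N_{k-1}.
N_0 = 3
Explicitly: w, v, u.
So |H| = 3.
Each predicate of arity r yields |H|^r ground atoms (one per choice of an r-tuple from H):
  P: 3^2 = 9
Total ground atoms: 9.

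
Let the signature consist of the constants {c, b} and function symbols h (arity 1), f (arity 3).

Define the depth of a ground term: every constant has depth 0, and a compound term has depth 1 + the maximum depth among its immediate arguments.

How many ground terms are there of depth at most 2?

Let N_k = |{terms of depth ≤ k}|. Then N_0 = 2 and N_k = 2 + N_{k-1} + N_{k-1}^3 for k ≥ 1 (one summand per function symbol, arity giving the exponent).
N_0 = 2
N_1 = 2 + 2 + 2^3 = 12
N_2 = 2 + 12 + 12^3 = 1742

1742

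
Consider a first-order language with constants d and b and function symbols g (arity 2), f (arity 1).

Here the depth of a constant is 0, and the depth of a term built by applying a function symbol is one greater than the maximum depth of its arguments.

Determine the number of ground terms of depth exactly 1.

6

Count level by level. With function symbols g/2, f/1, the terms of depth ≤ k are the 2 constants together with each function applied to depth-≤(k−1) tuples, so N_k = 2 + N_{k-1}^2 + N_{k-1}.
N_0 = 2
N_1 = 2 + 2^2 + 2 = 8
Terms of depth exactly 1: N_1 − N_0 = 8 − 2 = 6.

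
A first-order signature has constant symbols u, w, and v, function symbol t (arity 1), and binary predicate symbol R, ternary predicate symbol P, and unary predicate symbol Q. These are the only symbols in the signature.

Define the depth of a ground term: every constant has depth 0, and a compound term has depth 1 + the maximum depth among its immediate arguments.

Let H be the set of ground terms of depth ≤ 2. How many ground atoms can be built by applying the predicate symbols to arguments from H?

First count ground terms of depth ≤ 2.
If N_k denotes the number of depth-≤k ground terms, the 3 constants give N_0 = 3, and each function symbol of arity r contributes N_{k-1}^r new terms at level k: N_k = 3 + N_{k-1}.
N_0 = 3
N_1 = 3 + 3 = 6
N_2 = 3 + 6 = 9
Explicitly: u, w, v, t(u), t(w), t(v), t(t(u)), t(t(w)), t(t(v)).
So |H| = 9.
A ground atom is a predicate applied to a tuple of terms from H, so the count is the sum over predicates of |H|^arity:
  R: 9^2 = 81;  P: 9^3 = 729;  Q: 9
Total ground atoms: 81 + 729 + 9 = 819.

819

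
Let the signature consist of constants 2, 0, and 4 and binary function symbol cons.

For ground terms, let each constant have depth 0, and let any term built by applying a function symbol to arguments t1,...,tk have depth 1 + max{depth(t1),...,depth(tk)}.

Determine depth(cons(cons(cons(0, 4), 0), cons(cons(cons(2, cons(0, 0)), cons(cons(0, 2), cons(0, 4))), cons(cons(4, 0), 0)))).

5

depth(cons(0, 4)) = 1 + max(0, 0) = 1
depth(cons(cons(0, 4), 0)) = 1 + max(1, 0) = 2
depth(cons(0, 0)) = 1 + max(0, 0) = 1
depth(cons(2, cons(0, 0))) = 1 + max(0, 1) = 2
depth(cons(0, 2)) = 1 + max(0, 0) = 1
depth(cons(cons(0, 2), cons(0, 4))) = 1 + max(1, 1) = 2
depth(cons(cons(2, cons(0, 0)), cons(cons(0, 2), cons(0, 4)))) = 1 + max(2, 2) = 3
depth(cons(4, 0)) = 1 + max(0, 0) = 1
depth(cons(cons(4, 0), 0)) = 1 + max(1, 0) = 2
depth(cons(cons(cons(2, cons(0, 0)), cons(cons(0, 2), cons(0, 4))), cons(cons(4, 0), 0))) = 1 + max(3, 2) = 4
depth(cons(cons(cons(0, 4), 0), cons(cons(cons(2, cons(0, 0)), cons(cons(0, 2), cons(0, 4))), cons(cons(4, 0), 0)))) = 1 + max(2, 4) = 5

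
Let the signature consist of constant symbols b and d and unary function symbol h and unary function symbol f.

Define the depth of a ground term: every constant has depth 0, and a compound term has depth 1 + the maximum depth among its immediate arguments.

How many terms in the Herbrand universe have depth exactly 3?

If N_k denotes the number of depth-≤k ground terms, the 2 constants give N_0 = 2, and each function symbol of arity r contributes N_{k-1}^r new terms at level k: N_k = 2 + N_{k-1} + N_{k-1}.
N_0 = 2
N_1 = 2 + 2 + 2 = 6
N_2 = 2 + 6 + 6 = 14
N_3 = 2 + 14 + 14 = 30
Terms of depth exactly 3: N_3 − N_2 = 30 − 14 = 16.

16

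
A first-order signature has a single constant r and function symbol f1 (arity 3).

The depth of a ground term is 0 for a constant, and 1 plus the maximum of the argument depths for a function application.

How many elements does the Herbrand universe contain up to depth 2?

Let N_k = |{terms of depth ≤ k}|. Then N_0 = 1 and N_k = 1 + N_{k-1}^3 for k ≥ 1 (one summand per function symbol, arity giving the exponent).
N_0 = 1
N_1 = 1 + 1^3 = 2
N_2 = 1 + 2^3 = 9

9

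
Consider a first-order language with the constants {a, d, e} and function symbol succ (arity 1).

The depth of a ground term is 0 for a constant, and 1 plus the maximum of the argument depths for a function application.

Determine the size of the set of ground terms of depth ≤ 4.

15

Count level by level. With function symbols succ/1, the terms of depth ≤ k are the 3 constants together with each function applied to depth-≤(k−1) tuples, so N_k = 3 + N_{k-1}.
N_0 = 3
N_1 = 3 + 3 = 6
N_2 = 3 + 6 = 9
N_3 = 3 + 9 = 12
N_4 = 3 + 12 = 15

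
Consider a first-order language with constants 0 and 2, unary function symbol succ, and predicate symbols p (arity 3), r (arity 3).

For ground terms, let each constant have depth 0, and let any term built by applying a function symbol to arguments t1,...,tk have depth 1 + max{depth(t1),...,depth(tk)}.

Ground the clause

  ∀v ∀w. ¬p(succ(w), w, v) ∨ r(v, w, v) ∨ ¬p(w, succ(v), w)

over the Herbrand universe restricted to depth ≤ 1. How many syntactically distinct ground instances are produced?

16

Ground terms of depth ≤ 1:
  Write N_k for the number of ground terms of depth ≤ k. A term of depth ≤ k is either a constant or a function symbol applied to arguments of depth ≤ k−1, so N_k = 2 + N_{k-1}.
  N_0 = 2
  N_1 = 2 + 2 = 4
  Explicitly: 0, 2, succ(0), succ(2).
So there are 4 ground terms available for substitution.
Each of v, w ranges independently over the available ground terms, and distinct assignments produce distinct instances.
Number of ground instances = 4^2 = 16.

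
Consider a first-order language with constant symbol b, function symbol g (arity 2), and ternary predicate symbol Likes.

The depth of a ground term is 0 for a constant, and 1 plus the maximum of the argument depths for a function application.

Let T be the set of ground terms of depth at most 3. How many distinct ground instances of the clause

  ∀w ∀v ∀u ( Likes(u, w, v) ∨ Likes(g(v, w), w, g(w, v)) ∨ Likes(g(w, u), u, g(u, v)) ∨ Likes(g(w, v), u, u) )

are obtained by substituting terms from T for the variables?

17576

Ground terms of depth ≤ 3:
  If N_k denotes the number of depth-≤k ground terms, the 1 constant gives N_0 = 1, and each function symbol of arity r contributes N_{k-1}^r new terms at level k: N_k = 1 + N_{k-1}^2.
  N_0 = 1
  N_1 = 1 + 1^2 = 2
  N_2 = 1 + 2^2 = 5
  N_3 = 1 + 5^2 = 26
So there are 26 ground terms available for substitution.
The body mentions every one of the 3 quantified variables; since ground terms form a free algebra, no two substitutions collapse to the same formula.
Number of ground instances = 26^3 = 17576.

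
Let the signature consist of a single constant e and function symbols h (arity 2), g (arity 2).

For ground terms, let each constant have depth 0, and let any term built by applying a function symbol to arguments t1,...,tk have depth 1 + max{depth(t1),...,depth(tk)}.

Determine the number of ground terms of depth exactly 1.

2

Let N_k = |{terms of depth ≤ k}|. Then N_0 = 1 and N_k = 1 + N_{k-1}^2 + N_{k-1}^2 for k ≥ 1 (one summand per function symbol, arity giving the exponent).
N_0 = 1
N_1 = 1 + 1^2 + 1^2 = 3
Terms of depth exactly 1: N_1 − N_0 = 3 − 1 = 2.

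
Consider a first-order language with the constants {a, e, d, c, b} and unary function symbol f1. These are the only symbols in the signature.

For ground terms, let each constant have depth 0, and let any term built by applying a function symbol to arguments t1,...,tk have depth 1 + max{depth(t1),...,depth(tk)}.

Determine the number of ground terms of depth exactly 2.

5

If N_k denotes the number of depth-≤k ground terms, the 5 constants give N_0 = 5, and each function symbol of arity r contributes N_{k-1}^r new terms at level k: N_k = 5 + N_{k-1}.
N_0 = 5
N_1 = 5 + 5 = 10
N_2 = 5 + 10 = 15
Terms of depth exactly 2: N_2 − N_1 = 15 − 10 = 5.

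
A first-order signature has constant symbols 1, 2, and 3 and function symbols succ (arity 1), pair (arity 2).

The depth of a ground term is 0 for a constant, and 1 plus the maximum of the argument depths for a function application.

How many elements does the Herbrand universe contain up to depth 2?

243

Write N_k for the number of ground terms of depth ≤ k. A term of depth ≤ k is either a constant or a function symbol applied to arguments of depth ≤ k−1, so N_k = 3 + N_{k-1} + N_{k-1}^2.
N_0 = 3
N_1 = 3 + 3 + 3^2 = 15
N_2 = 3 + 15 + 15^2 = 243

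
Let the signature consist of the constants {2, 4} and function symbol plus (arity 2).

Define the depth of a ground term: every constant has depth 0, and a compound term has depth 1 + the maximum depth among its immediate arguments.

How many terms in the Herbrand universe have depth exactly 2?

Write N_k for the number of ground terms of depth ≤ k. A term of depth ≤ k is either a constant or a function symbol applied to arguments of depth ≤ k−1, so N_k = 2 + N_{k-1}^2.
N_0 = 2
N_1 = 2 + 2^2 = 6
N_2 = 2 + 6^2 = 38
Terms of depth exactly 2: N_2 − N_1 = 38 − 6 = 32.

32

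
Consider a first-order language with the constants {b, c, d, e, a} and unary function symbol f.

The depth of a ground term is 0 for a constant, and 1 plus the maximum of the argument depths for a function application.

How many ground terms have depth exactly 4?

5

Write N_k for the number of ground terms of depth ≤ k. A term of depth ≤ k is either a constant or a function symbol applied to arguments of depth ≤ k−1, so N_k = 5 + N_{k-1}.
N_0 = 5
N_1 = 5 + 5 = 10
N_2 = 5 + 10 = 15
N_3 = 5 + 15 = 20
N_4 = 5 + 20 = 25
Terms of depth exactly 4: N_4 − N_3 = 25 − 20 = 5.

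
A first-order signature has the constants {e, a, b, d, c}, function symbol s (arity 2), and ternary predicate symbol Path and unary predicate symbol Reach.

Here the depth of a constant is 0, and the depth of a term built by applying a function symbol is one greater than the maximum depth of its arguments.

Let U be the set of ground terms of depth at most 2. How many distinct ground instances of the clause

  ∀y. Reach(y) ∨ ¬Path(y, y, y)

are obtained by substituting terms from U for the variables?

Ground terms of depth ≤ 2:
  Count level by level. With function symbols s/2, the terms of depth ≤ k are the 5 constants together with each function applied to depth-≤(k−1) tuples, so N_k = 5 + N_{k-1}^2.
  N_0 = 5
  N_1 = 5 + 5^2 = 30
  N_2 = 5 + 30^2 = 905
So there are 905 ground terms available for substitution.
The body mentions the single quantified variable y; since ground terms form a free algebra, no two substitutions collapse to the same formula.
Number of ground instances = 905.

905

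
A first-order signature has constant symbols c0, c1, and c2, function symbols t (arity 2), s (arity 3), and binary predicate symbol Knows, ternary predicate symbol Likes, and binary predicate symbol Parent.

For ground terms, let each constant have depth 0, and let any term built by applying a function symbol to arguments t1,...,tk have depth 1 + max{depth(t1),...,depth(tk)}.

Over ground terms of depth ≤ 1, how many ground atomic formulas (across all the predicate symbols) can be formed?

62361

First count ground terms of depth ≤ 1.
Write N_k for the number of ground terms of depth ≤ k. A term of depth ≤ k is either a constant or a function symbol applied to arguments of depth ≤ k−1, so N_k = 3 + N_{k-1}^2 + N_{k-1}^3.
N_0 = 3
N_1 = 3 + 3^2 + 3^3 = 39
So |H| = 39.
Each predicate of arity r yields |H|^r ground atoms (one per choice of an r-tuple from H):
  Knows: 39^2 = 1521;  Likes: 39^3 = 59319;  Parent: 39^2 = 1521
Total ground atoms: 1521 + 59319 + 1521 = 62361.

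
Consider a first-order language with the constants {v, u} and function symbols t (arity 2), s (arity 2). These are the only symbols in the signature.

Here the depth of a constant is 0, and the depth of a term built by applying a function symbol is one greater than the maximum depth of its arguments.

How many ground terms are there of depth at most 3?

81610

Count level by level. With function symbols t/2, s/2, the terms of depth ≤ k are the 2 constants together with each function applied to depth-≤(k−1) tuples, so N_k = 2 + N_{k-1}^2 + N_{k-1}^2.
N_0 = 2
N_1 = 2 + 2^2 + 2^2 = 10
N_2 = 2 + 10^2 + 10^2 = 202
N_3 = 2 + 202^2 + 202^2 = 81610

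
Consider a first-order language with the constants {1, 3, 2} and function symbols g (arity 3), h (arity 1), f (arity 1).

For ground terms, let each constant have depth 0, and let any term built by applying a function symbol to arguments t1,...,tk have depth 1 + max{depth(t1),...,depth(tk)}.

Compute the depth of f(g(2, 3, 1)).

2

depth(g(2, 3, 1)) = 1 + max(0, 0, 0) = 1
depth(f(g(2, 3, 1))) = 1 + depth(g(2, 3, 1)) = 1 + 1 = 2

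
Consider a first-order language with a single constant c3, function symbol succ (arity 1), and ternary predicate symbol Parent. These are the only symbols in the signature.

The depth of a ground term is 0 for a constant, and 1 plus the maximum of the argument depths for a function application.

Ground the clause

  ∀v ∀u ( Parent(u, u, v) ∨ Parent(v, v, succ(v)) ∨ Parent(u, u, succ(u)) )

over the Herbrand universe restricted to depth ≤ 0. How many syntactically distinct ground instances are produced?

Ground terms of depth ≤ 0:
  Let N_k count ground terms of depth at most k. Each non-constant term of depth ≤ k is some function symbol applied to depth-≤(k−1) arguments, giving N_k = 1 + N_{k-1}.
  N_0 = 1
So there is exactly 1 ground term available for substitution.
The clause has 2 distinct variables (v, u), each appearing in the body. In the free term algebra distinct substitutions yield syntactically distinct ground instances.
Number of ground instances = 1^2 = 1.

1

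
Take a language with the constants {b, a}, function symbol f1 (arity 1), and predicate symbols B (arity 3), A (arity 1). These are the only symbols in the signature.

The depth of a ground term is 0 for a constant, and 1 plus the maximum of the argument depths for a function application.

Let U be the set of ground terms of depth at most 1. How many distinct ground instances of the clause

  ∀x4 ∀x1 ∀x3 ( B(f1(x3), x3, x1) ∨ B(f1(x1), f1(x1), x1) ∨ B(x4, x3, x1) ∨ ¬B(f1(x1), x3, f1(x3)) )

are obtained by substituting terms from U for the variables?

Ground terms of depth ≤ 1:
  Let N_k count ground terms of depth at most k. Each non-constant term of depth ≤ k is some function symbol applied to depth-≤(k−1) arguments, giving N_k = 2 + N_{k-1}.
  N_0 = 2
  N_1 = 2 + 2 = 4
So there are 4 ground terms available for substitution.
There are 3 variables to instantiate (x4, x1, x3), each occurring in at least one literal, so different choices give different ground instances.
Number of ground instances = 4^3 = 64.

64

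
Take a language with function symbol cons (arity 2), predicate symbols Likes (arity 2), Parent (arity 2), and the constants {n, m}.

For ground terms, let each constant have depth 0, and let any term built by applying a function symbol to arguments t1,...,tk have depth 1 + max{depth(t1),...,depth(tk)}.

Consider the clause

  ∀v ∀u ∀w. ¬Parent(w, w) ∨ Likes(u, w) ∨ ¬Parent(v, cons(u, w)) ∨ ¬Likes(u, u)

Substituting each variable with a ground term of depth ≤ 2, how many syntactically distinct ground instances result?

Ground terms of depth ≤ 2:
  If N_k denotes the number of depth-≤k ground terms, the 2 constants give N_0 = 2, and each function symbol of arity r contributes N_{k-1}^r new terms at level k: N_k = 2 + N_{k-1}^2.
  N_0 = 2
  N_1 = 2 + 2^2 = 6
  N_2 = 2 + 6^2 = 38
So there are 38 ground terms available for substitution.
Each of v, u, w ranges independently over the available ground terms, and distinct assignments produce distinct instances.
Number of ground instances = 38^3 = 54872.

54872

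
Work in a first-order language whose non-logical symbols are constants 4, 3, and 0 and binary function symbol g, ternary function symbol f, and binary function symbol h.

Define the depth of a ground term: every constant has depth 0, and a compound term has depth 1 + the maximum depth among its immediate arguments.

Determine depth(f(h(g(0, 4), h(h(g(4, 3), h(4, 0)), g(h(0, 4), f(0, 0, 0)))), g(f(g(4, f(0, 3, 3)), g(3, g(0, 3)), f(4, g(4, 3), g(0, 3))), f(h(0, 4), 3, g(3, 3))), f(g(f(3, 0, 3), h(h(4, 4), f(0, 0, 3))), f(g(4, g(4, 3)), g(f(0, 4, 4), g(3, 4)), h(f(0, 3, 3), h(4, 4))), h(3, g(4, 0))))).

5

depth(g(0, 4)) = 1 + max(0, 0) = 1
depth(g(4, 3)) = 1 + max(0, 0) = 1
depth(h(4, 0)) = 1 + max(0, 0) = 1
depth(h(g(4, 3), h(4, 0))) = 1 + max(1, 1) = 2
depth(h(0, 4)) = 1 + max(0, 0) = 1
depth(f(0, 0, 0)) = 1 + max(0, 0, 0) = 1
depth(g(h(0, 4), f(0, 0, 0))) = 1 + max(1, 1) = 2
depth(h(h(g(4, 3), h(4, 0)), g(h(0, 4), f(0, 0, 0)))) = 1 + max(2, 2) = 3
depth(h(g(0, 4), h(h(g(4, 3), h(4, 0)), g(h(0, 4), f(0, 0, 0))))) = 1 + max(1, 3) = 4
depth(f(0, 3, 3)) = 1 + max(0, 0, 0) = 1
depth(g(4, f(0, 3, 3))) = 1 + max(0, 1) = 2
depth(g(0, 3)) = 1 + max(0, 0) = 1
depth(g(3, g(0, 3))) = 1 + max(0, 1) = 2
depth(f(4, g(4, 3), g(0, 3))) = 1 + max(0, 1, 1) = 2
depth(f(g(4, f(0, 3, 3)), g(3, g(0, 3)), f(4, g(4, 3), g(0, 3)))) = 1 + max(2, 2, 2) = 3
depth(g(3, 3)) = 1 + max(0, 0) = 1
depth(f(h(0, 4), 3, g(3, 3))) = 1 + max(1, 0, 1) = 2
depth(g(f(g(4, f(0, 3, 3)), g(3, g(0, 3)), f(4, g(4, 3), g(0, 3))), f(h(0, 4), 3, g(3, 3)))) = 1 + max(3, 2) = 4
depth(f(3, 0, 3)) = 1 + max(0, 0, 0) = 1
depth(h(4, 4)) = 1 + max(0, 0) = 1
depth(f(0, 0, 3)) = 1 + max(0, 0, 0) = 1
depth(h(h(4, 4), f(0, 0, 3))) = 1 + max(1, 1) = 2
depth(g(f(3, 0, 3), h(h(4, 4), f(0, 0, 3)))) = 1 + max(1, 2) = 3
depth(g(4, g(4, 3))) = 1 + max(0, 1) = 2
depth(f(0, 4, 4)) = 1 + max(0, 0, 0) = 1
depth(g(3, 4)) = 1 + max(0, 0) = 1
depth(g(f(0, 4, 4), g(3, 4))) = 1 + max(1, 1) = 2
depth(h(f(0, 3, 3), h(4, 4))) = 1 + max(1, 1) = 2
depth(f(g(4, g(4, 3)), g(f(0, 4, 4), g(3, 4)), h(f(0, 3, 3), h(4, 4)))) = 1 + max(2, 2, 2) = 3
depth(g(4, 0)) = 1 + max(0, 0) = 1
depth(h(3, g(4, 0))) = 1 + max(0, 1) = 2
depth(f(g(f(3, 0, 3), h(h(4, 4), f(0, 0, 3))), f(g(4, g(4, 3)), g(f(0, 4, 4), g(3, 4)), h(f(0, 3, 3), h(4, 4))), h(3, g(4, 0)))) = 1 + max(3, 3, 2) = 4
depth(f(h(g(0, 4), h(h(g(4, 3), h(4, 0)), g(h(0, 4), f(0, 0, 0)))), g(f(g(4, f(0, 3, 3)), g(3, g(0, 3)), f(4, g(4, 3), g(0, 3))), f(h(0, 4), 3, g(3, 3))), f(g(f(3, 0, 3), h(h(4, 4), f(0, 0, 3))), f(g(4, g(4, 3)), g(f(0, 4, 4), g(3, 4)), h(f(0, 3, 3), h(4, 4))), h(3, g(4, 0))))) = 1 + max(4, 4, 4) = 5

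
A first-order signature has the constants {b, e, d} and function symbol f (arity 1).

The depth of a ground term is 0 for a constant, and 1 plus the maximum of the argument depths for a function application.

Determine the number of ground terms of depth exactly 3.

If N_k denotes the number of depth-≤k ground terms, the 3 constants give N_0 = 3, and each function symbol of arity r contributes N_{k-1}^r new terms at level k: N_k = 3 + N_{k-1}.
N_0 = 3
N_1 = 3 + 3 = 6
N_2 = 3 + 6 = 9
N_3 = 3 + 9 = 12
Terms of depth exactly 3: N_3 − N_2 = 12 − 9 = 3.

3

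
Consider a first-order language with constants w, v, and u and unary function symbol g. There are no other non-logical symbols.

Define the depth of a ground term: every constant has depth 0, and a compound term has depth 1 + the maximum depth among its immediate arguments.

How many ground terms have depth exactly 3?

3

If N_k denotes the number of depth-≤k ground terms, the 3 constants give N_0 = 3, and each function symbol of arity r contributes N_{k-1}^r new terms at level k: N_k = 3 + N_{k-1}.
N_0 = 3
N_1 = 3 + 3 = 6
N_2 = 3 + 6 = 9
N_3 = 3 + 9 = 12
Terms of depth exactly 3: N_3 − N_2 = 12 − 9 = 3.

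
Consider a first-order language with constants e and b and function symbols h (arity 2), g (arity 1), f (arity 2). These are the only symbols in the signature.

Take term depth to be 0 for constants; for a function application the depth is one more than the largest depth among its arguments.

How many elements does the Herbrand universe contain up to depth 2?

302

Count level by level. With function symbols h/2, g/1, f/2, the terms of depth ≤ k are the 2 constants together with each function applied to depth-≤(k−1) tuples, so N_k = 2 + N_{k-1}^2 + N_{k-1} + N_{k-1}^2.
N_0 = 2
N_1 = 2 + 2^2 + 2 + 2^2 = 12
N_2 = 2 + 12^2 + 12 + 12^2 = 302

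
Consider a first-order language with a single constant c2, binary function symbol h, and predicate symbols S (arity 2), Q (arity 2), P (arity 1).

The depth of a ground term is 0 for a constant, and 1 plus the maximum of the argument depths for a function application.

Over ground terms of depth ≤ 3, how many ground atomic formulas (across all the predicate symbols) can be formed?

First count ground terms of depth ≤ 3.
Let N_k = |{terms of depth ≤ k}|. Then N_0 = 1 and N_k = 1 + N_{k-1}^2 for k ≥ 1 (one summand per function symbol, arity giving the exponent).
N_0 = 1
N_1 = 1 + 1^2 = 2
N_2 = 1 + 2^2 = 5
N_3 = 1 + 5^2 = 26
So |H| = 26.
Ground atoms are formed by filling each argument slot of a predicate with a term from H, so an r-ary predicate gives |H|^r atoms:
  S: 26^2 = 676;  Q: 26^2 = 676;  P: 26
Total ground atoms: 676 + 676 + 26 = 1378.

1378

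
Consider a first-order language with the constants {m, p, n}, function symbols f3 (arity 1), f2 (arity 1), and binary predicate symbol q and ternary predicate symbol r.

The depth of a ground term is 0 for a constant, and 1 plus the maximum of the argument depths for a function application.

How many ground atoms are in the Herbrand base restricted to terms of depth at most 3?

93150

First count ground terms of depth ≤ 3.
Count level by level. With function symbols f3/1, f2/1, the terms of depth ≤ k are the 3 constants together with each function applied to depth-≤(k−1) tuples, so N_k = 3 + N_{k-1} + N_{k-1}.
N_0 = 3
N_1 = 3 + 3 + 3 = 9
N_2 = 3 + 9 + 9 = 21
N_3 = 3 + 21 + 21 = 45
So |H| = 45.
Each predicate of arity r yields |H|^r ground atoms (one per choice of an r-tuple from H):
  q: 45^2 = 2025;  r: 45^3 = 91125
Total ground atoms: 2025 + 91125 = 93150.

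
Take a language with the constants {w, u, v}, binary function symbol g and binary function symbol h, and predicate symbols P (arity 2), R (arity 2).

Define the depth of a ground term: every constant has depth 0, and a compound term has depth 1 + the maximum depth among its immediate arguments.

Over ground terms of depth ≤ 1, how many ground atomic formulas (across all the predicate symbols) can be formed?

First count ground terms of depth ≤ 1.
Write N_k for the number of ground terms of depth ≤ k. A term of depth ≤ k is either a constant or a function symbol applied to arguments of depth ≤ k−1, so N_k = 3 + N_{k-1}^2 + N_{k-1}^2.
N_0 = 3
N_1 = 3 + 3^2 + 3^2 = 21
So |H| = 21.
Each predicate of arity r yields |H|^r ground atoms (one per choice of an r-tuple from H):
  P: 21^2 = 441;  R: 21^2 = 441
Total ground atoms: 441 + 441 = 882.

882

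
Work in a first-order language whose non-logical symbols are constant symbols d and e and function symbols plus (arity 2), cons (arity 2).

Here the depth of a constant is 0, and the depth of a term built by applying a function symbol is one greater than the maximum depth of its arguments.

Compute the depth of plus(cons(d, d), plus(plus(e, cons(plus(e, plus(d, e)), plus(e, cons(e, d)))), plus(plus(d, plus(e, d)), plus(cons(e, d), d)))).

depth(cons(d, d)) = 1 + max(0, 0) = 1
depth(plus(d, e)) = 1 + max(0, 0) = 1
depth(plus(e, plus(d, e))) = 1 + max(0, 1) = 2
depth(cons(e, d)) = 1 + max(0, 0) = 1
depth(plus(e, cons(e, d))) = 1 + max(0, 1) = 2
depth(cons(plus(e, plus(d, e)), plus(e, cons(e, d)))) = 1 + max(2, 2) = 3
depth(plus(e, cons(plus(e, plus(d, e)), plus(e, cons(e, d))))) = 1 + max(0, 3) = 4
depth(plus(e, d)) = 1 + max(0, 0) = 1
depth(plus(d, plus(e, d))) = 1 + max(0, 1) = 2
depth(plus(cons(e, d), d)) = 1 + max(1, 0) = 2
depth(plus(plus(d, plus(e, d)), plus(cons(e, d), d))) = 1 + max(2, 2) = 3
depth(plus(plus(e, cons(plus(e, plus(d, e)), plus(e, cons(e, d)))), plus(plus(d, plus(e, d)), plus(cons(e, d), d)))) = 1 + max(4, 3) = 5
depth(plus(cons(d, d), plus(plus(e, cons(plus(e, plus(d, e)), plus(e, cons(e, d)))), plus(plus(d, plus(e, d)), plus(cons(e, d), d))))) = 1 + max(1, 5) = 6

6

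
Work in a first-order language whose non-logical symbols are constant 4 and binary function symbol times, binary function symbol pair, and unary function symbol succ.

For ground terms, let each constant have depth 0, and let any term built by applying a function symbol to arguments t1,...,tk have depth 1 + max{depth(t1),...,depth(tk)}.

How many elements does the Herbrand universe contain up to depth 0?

1

Let N_k count ground terms of depth at most k. Each non-constant term of depth ≤ k is some function symbol applied to depth-≤(k−1) arguments, giving N_k = 1 + N_{k-1}^2 + N_{k-1}^2 + N_{k-1}.
N_0 = 1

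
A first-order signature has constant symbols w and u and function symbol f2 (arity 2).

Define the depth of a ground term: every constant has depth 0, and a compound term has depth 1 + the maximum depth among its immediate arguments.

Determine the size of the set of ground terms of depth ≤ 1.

Let N_k = |{terms of depth ≤ k}|. Then N_0 = 2 and N_k = 2 + N_{k-1}^2 for k ≥ 1 (one summand per function symbol, arity giving the exponent).
N_0 = 2
N_1 = 2 + 2^2 = 6

6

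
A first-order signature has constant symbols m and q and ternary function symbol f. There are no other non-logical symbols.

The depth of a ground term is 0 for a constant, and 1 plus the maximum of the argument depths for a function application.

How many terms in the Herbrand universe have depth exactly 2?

992

Let N_k = |{terms of depth ≤ k}|. Then N_0 = 2 and N_k = 2 + N_{k-1}^3 for k ≥ 1 (one summand per function symbol, arity giving the exponent).
N_0 = 2
N_1 = 2 + 2^3 = 10
N_2 = 2 + 10^3 = 1002
Terms of depth exactly 2: N_2 − N_1 = 1002 − 10 = 992.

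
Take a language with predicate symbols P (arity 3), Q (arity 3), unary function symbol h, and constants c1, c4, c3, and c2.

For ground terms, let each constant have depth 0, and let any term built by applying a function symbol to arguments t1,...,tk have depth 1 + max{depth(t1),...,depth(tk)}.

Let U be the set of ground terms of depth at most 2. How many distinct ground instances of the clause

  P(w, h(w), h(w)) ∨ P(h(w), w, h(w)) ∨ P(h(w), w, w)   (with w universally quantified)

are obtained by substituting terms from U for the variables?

Ground terms of depth ≤ 2:
  Write N_k for the number of ground terms of depth ≤ k. A term of depth ≤ k is either a constant or a function symbol applied to arguments of depth ≤ k−1, so N_k = 4 + N_{k-1}.
  N_0 = 4
  N_1 = 4 + 4 = 8
  N_2 = 4 + 8 = 12
  Explicitly: c1, c4, c3, c2, h(c1), h(c4), h(c3), h(c2), h(h(c1)), h(h(c4)), h(h(c3)), h(h(c2)).
So there are 12 ground terms available for substitution.
There is 1 variable to instantiate (w),  occurring in at least one literal, so different choices give different ground instances.
Number of ground instances = 12.

12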